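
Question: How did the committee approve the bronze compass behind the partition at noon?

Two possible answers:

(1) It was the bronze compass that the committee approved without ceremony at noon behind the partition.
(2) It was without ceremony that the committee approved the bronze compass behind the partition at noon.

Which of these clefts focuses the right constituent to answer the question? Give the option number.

2

The question word "how" targets the manner.
Option (1) clefts "the bronze compass" — the direct object, not what was asked.
Option (2) clefts "without ceremony" — that matches what the question asks about.
So the congruent reply is (2).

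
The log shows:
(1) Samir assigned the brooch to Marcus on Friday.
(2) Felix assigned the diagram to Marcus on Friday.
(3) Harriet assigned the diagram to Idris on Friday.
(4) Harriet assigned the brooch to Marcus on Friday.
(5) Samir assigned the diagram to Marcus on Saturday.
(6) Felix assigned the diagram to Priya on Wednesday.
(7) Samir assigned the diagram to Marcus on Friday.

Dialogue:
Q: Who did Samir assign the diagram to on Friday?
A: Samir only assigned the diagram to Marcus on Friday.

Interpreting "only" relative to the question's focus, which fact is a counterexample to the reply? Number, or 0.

Answering "Who did ... to ...?" puts focus on the recipient — here, "Marcus".
"Only" then excludes alternative recipients while the background — Samir as agent and the diagram as thing and on Friday as setting — is held fixed.
No fact keeps Samir as agent and the diagram as thing and on Friday as setting while changing the recipient; every other fact differs on something backgrounded. The reply stands.
(Fact (1) would refute a reading with focus on the thing — but that is not what the question asks.)

0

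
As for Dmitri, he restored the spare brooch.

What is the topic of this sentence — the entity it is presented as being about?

Dmitri

The construction explicitly marks "Dmitri" as what the sentence is about — the topic.
The remainder of the clause is the comment (what is said about the topic).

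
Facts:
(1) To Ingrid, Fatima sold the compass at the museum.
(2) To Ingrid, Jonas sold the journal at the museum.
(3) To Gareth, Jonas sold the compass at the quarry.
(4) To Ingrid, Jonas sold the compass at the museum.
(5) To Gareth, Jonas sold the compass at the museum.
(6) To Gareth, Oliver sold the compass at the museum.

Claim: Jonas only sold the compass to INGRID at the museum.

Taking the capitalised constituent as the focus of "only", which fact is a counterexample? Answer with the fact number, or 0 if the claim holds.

The capitals mark "Ingrid" as focus. So "only" rules out other recipients, with the rest (Jonas as agent and the compass as thing and at the museum as setting) as background.
Fact (5) matches on Jonas as agent and the compass as thing and at the museum as setting, but has recipient = Gareth instead. That refutes the claim.

5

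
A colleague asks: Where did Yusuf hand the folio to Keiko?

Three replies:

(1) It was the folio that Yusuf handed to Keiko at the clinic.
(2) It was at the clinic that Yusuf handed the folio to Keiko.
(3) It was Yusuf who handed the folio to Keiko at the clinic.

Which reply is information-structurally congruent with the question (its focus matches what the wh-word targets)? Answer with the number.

The question word "where" targets the location.
Option (1) clefts "the folio" — the direct object, not what was asked.
Option (2) clefts "at the clinic" — that matches what the question asks about.
Option (3) clefts "Yusuf" — the subject (agent), not what was asked.
So the congruent reply is (2).

2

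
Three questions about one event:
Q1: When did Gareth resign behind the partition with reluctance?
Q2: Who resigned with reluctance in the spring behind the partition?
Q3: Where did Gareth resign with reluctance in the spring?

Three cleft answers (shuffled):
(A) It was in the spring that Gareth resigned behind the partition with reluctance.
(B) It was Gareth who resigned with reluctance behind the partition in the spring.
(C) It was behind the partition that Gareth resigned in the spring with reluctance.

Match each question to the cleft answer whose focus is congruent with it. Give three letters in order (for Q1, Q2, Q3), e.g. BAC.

Q1 asks about the time; cleft (A) focuses "in the spring", which is the time — so Q1 → A.
Q2 asks about the subject (agent); cleft (B) focuses "Gareth", which is the subject (agent) — so Q2 → B.
Q3 asks about the location; cleft (C) focuses "behind the partition", which is the location — so Q3 → C.
Mapping: Q1→A, Q2→B, Q3→C.

ABC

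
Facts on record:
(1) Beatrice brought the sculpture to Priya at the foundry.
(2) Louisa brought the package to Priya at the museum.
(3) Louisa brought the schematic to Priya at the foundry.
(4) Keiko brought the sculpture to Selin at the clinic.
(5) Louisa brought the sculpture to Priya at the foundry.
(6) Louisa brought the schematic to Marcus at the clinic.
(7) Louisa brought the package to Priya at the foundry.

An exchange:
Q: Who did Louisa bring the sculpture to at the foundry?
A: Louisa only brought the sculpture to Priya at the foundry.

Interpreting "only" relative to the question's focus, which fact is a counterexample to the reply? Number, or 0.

0

Answering "Who did ... to ...?" puts focus on the recipient — here, "Priya".
So "only" ranges over recipients; the rest (same agent, thing, setting (Louisa / the sculpture / at the foundry)) is presupposed.
No listed fact shares that background with another recipient. Nothing contradicts the reply.
(Fact (3) would refute a reading with focus on the thing — but that is not what the question asks.)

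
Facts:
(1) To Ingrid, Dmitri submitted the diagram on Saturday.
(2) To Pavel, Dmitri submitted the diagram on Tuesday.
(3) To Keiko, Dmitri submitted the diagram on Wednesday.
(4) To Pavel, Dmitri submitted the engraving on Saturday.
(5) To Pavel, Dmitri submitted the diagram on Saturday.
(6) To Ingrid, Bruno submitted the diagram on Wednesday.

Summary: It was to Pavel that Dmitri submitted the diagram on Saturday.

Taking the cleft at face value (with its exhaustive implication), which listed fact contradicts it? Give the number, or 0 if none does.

1

The cleft puts "Pavel" in focus and presupposes the open proposition with same agent, thing, setting (Dmitri / the diagram / on Saturday).
Exhaustivity: Pavel is the only recipient satisfying that background.
Fact (1) shares the background but with recipient = Ingrid; exhaustivity is violated.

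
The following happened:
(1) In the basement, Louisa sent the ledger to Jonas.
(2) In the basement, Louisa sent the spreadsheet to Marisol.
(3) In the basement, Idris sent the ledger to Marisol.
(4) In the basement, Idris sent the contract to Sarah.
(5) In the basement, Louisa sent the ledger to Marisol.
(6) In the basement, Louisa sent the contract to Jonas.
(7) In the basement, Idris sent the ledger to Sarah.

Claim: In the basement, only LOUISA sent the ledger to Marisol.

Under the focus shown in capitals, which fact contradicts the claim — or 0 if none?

Focus (in capitals) is "Louisa" — the agent. "Only" excludes alternative agents while holding fixed thing = the ledger, recipient = Marisol, setting = in the basement.
Fact (3) matches on thing = the ledger, recipient = Marisol, setting = in the basement, but has agent = Idris instead. That refutes the claim.

3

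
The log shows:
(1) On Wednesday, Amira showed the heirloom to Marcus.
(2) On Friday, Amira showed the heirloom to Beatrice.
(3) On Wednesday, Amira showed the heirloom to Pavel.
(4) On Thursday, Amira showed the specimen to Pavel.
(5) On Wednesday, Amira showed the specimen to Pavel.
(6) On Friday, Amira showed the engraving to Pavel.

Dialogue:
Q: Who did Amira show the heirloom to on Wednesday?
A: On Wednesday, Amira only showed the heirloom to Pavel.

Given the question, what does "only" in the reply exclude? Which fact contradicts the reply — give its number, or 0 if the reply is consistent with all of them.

1

The question "Who did ... to ...?" targets the recipient, so in the reply the focus falls on "Pavel".
"Only" then excludes alternative recipients while the background — agent = Amira, thing = the heirloom, setting = on Wednesday — is held fixed.
Fact (1) keeps agent = Amira, thing = the heirloom, setting = on Wednesday but has recipient = Marcus; that refutes the reply.
(Fact (5) would refute a reading with focus on the thing — but that is not what the question asks.)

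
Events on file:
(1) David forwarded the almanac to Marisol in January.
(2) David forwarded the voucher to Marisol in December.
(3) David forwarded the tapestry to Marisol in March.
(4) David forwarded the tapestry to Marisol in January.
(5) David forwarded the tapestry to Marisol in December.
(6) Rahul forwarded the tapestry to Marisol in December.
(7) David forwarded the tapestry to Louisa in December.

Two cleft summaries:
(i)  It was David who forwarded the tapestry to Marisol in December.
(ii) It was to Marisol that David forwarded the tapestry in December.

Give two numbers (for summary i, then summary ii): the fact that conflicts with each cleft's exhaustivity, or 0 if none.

(i): focus "David". Looking for the tapestry as thing and Marisol as recipient and in December as setting with some other agent — fact (6) has Rahul there. Refuted.
(ii): focus "Marisol". Looking for David as agent and the tapestry as thing and in December as setting with some other recipient — fact (7) has Louisa there. Refuted.

6, 7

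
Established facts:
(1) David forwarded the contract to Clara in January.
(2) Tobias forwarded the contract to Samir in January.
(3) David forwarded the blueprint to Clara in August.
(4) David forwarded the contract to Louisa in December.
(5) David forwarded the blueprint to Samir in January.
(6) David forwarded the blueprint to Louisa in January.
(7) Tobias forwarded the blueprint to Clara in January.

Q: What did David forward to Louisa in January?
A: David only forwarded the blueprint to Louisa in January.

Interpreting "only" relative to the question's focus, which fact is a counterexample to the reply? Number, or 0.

0

The question "What did ...?" targets the thing, so in the reply the focus falls on "the blueprint".
So "only" ranges over things; the rest (same agent, recipient, setting (David / Louisa / in January)) is presupposed.
No fact keeps same agent, recipient, setting (David / Louisa / in January) while changing the thing; every other fact differs on something backgrounded. The reply stands.
(Fact (5) would refute a reading with focus on the recipient — but that is not what the question asks.)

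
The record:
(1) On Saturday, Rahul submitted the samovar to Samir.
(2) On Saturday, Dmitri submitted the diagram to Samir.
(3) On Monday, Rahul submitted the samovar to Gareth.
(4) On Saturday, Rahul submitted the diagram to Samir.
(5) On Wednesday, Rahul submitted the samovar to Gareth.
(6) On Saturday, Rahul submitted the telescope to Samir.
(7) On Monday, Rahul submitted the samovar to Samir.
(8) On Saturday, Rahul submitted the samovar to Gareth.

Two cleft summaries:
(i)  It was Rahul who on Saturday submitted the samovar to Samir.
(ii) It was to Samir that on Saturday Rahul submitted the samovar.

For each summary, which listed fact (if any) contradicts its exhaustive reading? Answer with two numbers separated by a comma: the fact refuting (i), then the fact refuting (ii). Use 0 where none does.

(i): focus "Rahul". No fact shares thing = the samovar, recipient = Samir, setting = on Saturday with a different agent. 0.
(ii): focus "Samir". Looking for agent = Rahul, thing = the samovar, setting = on Saturday with some other recipient — fact (8) has Gareth there. Refuted.

0, 8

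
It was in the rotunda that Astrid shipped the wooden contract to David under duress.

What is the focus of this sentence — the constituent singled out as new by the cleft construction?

in the rotunda

In an it-cleft "It was X that/who ...", the clefted constituent X is the focus; the that/who-clause expresses the presupposed open proposition.
Here the focus is "in the rotunda". The backgrounded (presupposed) material includes "Astrid", "the wooden contract", "to David" and "under duress".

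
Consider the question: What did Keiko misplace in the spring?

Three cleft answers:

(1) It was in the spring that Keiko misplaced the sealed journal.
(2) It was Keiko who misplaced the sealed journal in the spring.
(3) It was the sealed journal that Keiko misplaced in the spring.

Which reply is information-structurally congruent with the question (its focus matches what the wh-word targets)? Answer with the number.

The question word "what" targets the direct object.
Option (1) clefts "in the spring" — the time, not what was asked.
Option (2) clefts "Keiko" — the subject (agent), not what was asked.
Option (3) clefts "the sealed journal" — that matches what the question asks about.
So the congruent reply is (3).

3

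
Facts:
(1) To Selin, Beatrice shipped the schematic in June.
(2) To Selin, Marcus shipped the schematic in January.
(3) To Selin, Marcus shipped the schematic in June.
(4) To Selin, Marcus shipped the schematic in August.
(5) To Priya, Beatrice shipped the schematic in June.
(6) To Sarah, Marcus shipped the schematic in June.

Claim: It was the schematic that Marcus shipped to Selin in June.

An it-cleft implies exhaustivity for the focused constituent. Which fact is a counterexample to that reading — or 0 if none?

0

Focus of the cleft: "the schematic" (the thing). Presupposed background: Marcus as agent and Selin as recipient and in June as setting.
The exhaustive reading says no other thing fits that background.
Every other fact differs from the presupposition on some backgrounded slot, so none challenges the exhaustivity.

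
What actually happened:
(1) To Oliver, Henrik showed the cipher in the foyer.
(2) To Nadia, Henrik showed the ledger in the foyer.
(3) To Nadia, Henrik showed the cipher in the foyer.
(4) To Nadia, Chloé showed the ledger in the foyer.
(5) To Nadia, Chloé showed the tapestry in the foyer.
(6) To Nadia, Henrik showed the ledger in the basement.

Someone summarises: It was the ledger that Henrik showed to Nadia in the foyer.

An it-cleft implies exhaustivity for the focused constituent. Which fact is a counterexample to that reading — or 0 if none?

3

The cleft puts "the ledger" in focus and presupposes the open proposition with agent = Henrik, recipient = Nadia, setting = in the foyer.
Exhaustivity: the ledger is the only thing satisfying that background.
But fact (3) also has agent = Henrik, recipient = Nadia, setting = in the foyer, with thing = the cipher — so the exhaustive reading fails.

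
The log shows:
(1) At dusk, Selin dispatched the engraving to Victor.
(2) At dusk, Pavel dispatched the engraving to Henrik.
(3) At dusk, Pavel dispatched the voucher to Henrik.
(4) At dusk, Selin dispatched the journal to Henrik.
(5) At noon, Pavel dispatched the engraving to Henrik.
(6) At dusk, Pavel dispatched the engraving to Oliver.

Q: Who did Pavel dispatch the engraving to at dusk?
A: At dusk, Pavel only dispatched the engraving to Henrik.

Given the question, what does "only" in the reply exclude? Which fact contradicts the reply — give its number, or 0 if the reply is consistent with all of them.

Answering "Who did ... to ...?" puts focus on the recipient — here, "Henrik".
So "only" ranges over recipients; the rest (agent = Pavel, thing = the engraving, setting = at dusk) is presupposed.
Fact (6) shares the background with a different recipient (Oliver) — counterexample.
(Fact (5) would refute a reading with focus on the setting — but that is not what the question asks.)

6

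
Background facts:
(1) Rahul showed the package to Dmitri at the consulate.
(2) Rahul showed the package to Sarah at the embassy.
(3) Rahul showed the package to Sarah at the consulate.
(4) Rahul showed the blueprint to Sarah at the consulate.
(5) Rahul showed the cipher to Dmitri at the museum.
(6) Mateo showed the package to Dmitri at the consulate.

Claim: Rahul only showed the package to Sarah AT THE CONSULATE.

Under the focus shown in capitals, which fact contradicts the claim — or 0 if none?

Focus (in capitals) is "at the consulate" — the setting. "Only" excludes alternative settings while holding fixed Rahul as agent and the package as thing and Sarah as recipient.
Fact (2) matches on Rahul as agent and the package as thing and Sarah as recipient, but has setting = at the embassy instead. That refutes the claim.

2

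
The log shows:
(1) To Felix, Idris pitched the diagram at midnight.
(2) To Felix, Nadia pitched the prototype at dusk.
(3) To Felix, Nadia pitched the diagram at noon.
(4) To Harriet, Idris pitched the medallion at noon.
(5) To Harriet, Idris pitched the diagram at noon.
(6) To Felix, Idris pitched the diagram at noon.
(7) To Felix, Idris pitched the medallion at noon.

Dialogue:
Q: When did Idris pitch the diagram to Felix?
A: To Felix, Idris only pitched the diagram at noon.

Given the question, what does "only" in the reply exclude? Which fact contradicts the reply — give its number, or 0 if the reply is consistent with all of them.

1

Answering "When did ...?" puts focus on the setting — here, "at noon".
So "only" ranges over settings; the rest (agent = Idris, thing = the diagram, recipient = Felix) is presupposed.
Fact (1) shares the background with a different setting (at midnight) — counterexample.
(Fact (5) would refute a reading with focus on the recipient — but that is not what the question asks.)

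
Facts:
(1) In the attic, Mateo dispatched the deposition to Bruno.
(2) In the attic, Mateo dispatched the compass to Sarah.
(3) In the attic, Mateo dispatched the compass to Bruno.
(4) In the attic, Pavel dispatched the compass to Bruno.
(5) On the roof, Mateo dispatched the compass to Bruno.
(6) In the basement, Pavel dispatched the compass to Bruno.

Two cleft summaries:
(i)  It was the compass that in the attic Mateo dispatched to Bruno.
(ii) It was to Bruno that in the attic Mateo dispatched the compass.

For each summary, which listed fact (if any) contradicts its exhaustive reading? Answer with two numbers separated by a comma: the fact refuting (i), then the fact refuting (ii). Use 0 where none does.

(i): focus "the compass". Looking for Mateo as agent and Bruno as recipient and in the attic as setting with some other thing — fact (1) has the deposition there. Refuted.
(ii): focus "Bruno". Looking for Mateo as agent and the compass as thing and in the attic as setting with some other recipient — fact (2) has Sarah there. Refuted.

1, 2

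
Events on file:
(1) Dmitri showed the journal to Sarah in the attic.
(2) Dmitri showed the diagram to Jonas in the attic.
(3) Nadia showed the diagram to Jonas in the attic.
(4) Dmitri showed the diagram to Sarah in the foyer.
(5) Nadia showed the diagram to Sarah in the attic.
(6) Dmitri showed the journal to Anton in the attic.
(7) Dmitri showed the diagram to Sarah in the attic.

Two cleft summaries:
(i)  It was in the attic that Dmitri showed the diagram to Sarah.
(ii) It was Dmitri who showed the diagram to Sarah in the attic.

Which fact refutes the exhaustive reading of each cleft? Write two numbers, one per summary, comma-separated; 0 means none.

Summary (i) focuses "in the attic" (the setting); background agent = Dmitri, thing = the diagram, recipient = Sarah. Fact (4) matches that background with setting = in the foyer — refutes (i).
Summary (ii) focuses "Dmitri" (the agent); background thing = the diagram, recipient = Sarah, setting = in the attic. Fact (5) matches that background with agent = Nadia — refutes (ii).

4, 5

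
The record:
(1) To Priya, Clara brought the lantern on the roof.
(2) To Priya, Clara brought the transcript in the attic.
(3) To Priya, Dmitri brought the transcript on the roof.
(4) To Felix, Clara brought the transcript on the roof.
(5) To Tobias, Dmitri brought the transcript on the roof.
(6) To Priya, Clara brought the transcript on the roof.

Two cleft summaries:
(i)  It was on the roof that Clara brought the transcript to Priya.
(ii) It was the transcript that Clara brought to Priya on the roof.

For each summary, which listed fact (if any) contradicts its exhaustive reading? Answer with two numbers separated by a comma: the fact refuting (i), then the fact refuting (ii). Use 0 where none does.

(i): focus "on the roof". Looking for same agent, thing, recipient (Clara / the transcript / Priya) with some other setting — fact (2) has in the attic there. Refuted.
(ii): focus "the transcript". Looking for same agent, recipient, setting (Clara / Priya / on the roof) with some other thing — fact (1) has the lantern there. Refuted.

2, 1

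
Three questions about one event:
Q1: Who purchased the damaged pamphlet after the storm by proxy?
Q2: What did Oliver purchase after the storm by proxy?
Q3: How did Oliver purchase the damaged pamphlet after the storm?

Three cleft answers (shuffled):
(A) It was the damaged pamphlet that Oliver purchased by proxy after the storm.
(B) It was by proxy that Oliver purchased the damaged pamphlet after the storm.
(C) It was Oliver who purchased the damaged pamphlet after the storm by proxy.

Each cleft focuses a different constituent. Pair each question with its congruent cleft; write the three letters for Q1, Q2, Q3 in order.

Q1 asks about the subject (agent); cleft (C) focuses "Oliver", which is the subject (agent) — so Q1 → C.
Q2 asks about the direct object; cleft (A) focuses "the damaged pamphlet", which is the direct object — so Q2 → A.
Q3 asks about the manner; cleft (B) focuses "by proxy", which is the manner — so Q3 → B.
Mapping: Q1→C, Q2→A, Q3→B.

CAB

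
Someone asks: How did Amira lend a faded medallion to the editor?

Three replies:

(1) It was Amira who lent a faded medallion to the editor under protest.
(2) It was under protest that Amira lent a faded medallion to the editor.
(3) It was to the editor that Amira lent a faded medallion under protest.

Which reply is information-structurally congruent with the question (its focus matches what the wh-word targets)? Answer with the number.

The question word "how" targets the manner.
Option (1) clefts "Amira" — the subject (agent), not what was asked.
Option (2) clefts "under protest" — that matches what the question asks about.
Option (3) clefts "to the editor" — the recipient, not what was asked.
So the congruent reply is (2).

2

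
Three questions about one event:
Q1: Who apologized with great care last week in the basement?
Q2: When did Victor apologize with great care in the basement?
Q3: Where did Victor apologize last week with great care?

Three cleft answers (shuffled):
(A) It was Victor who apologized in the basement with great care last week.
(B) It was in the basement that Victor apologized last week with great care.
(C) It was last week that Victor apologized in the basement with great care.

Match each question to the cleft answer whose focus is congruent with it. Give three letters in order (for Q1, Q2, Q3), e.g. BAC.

Q1 asks about the subject (agent); cleft (A) focuses "Victor", which is the subject (agent) — so Q1 → A.
Q2 asks about the time; cleft (C) focuses "last week", which is the time — so Q2 → C.
Q3 asks about the location; cleft (B) focuses "in the basement", which is the location — so Q3 → B.
Mapping: Q1→A, Q2→C, Q3→B.

ACB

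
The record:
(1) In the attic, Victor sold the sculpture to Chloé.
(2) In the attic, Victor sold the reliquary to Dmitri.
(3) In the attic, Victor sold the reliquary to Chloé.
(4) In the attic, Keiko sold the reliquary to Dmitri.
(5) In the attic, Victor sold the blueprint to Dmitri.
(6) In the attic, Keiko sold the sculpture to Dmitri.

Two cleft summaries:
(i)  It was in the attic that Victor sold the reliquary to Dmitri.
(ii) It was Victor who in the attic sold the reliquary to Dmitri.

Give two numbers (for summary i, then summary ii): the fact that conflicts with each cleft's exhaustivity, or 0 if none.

(i): focus "in the attic". No fact shares same agent, thing, recipient (Victor / the reliquary / Dmitri) with a different setting. 0.
(ii): focus "Victor". Looking for same thing, recipient, setting (the reliquary / Dmitri / in the attic) with some other agent — fact (4) has Keiko there. Refuted.

0, 4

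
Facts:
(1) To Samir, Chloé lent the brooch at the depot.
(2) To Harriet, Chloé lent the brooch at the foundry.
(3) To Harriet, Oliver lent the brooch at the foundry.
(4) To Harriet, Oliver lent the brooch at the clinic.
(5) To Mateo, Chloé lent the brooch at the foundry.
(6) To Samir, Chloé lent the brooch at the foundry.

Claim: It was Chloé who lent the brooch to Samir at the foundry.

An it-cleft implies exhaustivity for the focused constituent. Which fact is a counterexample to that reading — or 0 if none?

Focus of the cleft: "Chloé" (the agent). Presupposed background: thing = the brooch, recipient = Samir, setting = at the foundry.
The exhaustive reading says no other agent fits that background.
No listed fact matches the background with a different agent. Exhaustivity holds.

0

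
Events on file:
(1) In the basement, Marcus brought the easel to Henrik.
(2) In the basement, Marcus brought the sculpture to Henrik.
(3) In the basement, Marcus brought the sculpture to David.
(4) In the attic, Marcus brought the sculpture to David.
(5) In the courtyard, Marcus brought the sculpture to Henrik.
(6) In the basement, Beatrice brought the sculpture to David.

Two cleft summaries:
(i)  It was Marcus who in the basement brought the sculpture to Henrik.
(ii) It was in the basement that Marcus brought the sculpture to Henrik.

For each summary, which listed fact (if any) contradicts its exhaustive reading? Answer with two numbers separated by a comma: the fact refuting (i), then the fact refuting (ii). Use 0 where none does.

0, 5

Summary (i) focuses "Marcus" (the agent); background thing = the sculpture, recipient = Henrik, setting = in the basement. No fact matches that background with a different agent, so 0.
Summary (ii) focuses "in the basement" (the setting); background agent = Marcus, thing = the sculpture, recipient = Henrik. Fact (5) matches that background with setting = in the courtyard — refutes (ii).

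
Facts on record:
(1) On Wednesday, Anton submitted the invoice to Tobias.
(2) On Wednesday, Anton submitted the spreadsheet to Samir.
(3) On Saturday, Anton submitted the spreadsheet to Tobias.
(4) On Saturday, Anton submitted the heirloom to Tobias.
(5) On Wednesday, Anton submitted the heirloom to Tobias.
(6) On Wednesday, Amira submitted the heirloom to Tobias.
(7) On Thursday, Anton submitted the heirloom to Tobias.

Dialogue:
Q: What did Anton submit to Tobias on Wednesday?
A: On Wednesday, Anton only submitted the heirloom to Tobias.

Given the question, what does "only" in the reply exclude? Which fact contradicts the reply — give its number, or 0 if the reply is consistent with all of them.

1

The question "What did ...?" targets the thing, so in the reply the focus falls on "the heirloom".
So "only" ranges over things; the rest (agent = Anton, recipient = Tobias, setting = on Wednesday) is presupposed.
Fact (1) shares the background with a different thing (the invoice) — counterexample.
(Fact (4) would refute a reading with focus on the setting — but that is not what the question asks.)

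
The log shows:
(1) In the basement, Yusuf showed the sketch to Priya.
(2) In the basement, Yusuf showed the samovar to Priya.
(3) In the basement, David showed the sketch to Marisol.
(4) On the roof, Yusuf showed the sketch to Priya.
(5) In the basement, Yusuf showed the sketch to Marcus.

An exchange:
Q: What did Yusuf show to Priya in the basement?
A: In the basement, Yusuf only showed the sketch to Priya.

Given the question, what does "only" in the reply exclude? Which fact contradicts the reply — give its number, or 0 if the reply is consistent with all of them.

The question "What did ...?" targets the thing, so in the reply the focus falls on "the sketch".
"Only" then excludes alternative things while the background — agent = Yusuf, recipient = Priya, setting = in the basement — is held fixed.
Fact (2) shares the background with a different thing (the samovar) — counterexample.
(Fact (5) would refute a reading with focus on the recipient — but that is not what the question asks.)

2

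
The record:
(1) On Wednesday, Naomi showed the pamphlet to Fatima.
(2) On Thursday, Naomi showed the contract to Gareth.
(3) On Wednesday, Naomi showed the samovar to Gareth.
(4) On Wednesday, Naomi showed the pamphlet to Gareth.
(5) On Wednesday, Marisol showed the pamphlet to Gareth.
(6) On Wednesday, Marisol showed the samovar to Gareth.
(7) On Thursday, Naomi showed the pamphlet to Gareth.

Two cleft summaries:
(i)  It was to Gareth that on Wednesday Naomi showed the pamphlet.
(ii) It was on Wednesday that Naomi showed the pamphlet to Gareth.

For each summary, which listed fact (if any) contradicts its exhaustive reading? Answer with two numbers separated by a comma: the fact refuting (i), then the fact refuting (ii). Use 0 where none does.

1, 7

(i): focus "Gareth". Looking for Naomi as agent and the pamphlet as thing and on Wednesday as setting with some other recipient — fact (1) has Fatima there. Refuted.
(ii): focus "on Wednesday". Looking for Naomi as agent and the pamphlet as thing and Gareth as recipient with some other setting — fact (7) has on Thursday there. Refuted.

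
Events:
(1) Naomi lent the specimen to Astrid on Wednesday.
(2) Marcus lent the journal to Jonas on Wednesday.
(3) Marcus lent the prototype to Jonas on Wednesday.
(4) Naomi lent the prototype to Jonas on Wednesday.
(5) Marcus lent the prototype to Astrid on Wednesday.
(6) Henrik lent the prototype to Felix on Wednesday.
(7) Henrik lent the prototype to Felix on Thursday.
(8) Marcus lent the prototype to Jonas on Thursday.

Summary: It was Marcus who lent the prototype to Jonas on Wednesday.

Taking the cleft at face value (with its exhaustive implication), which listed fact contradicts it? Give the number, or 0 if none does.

4

The cleft puts "Marcus" in focus and presupposes the open proposition with same thing, recipient, setting (the prototype / Jonas / on Wednesday).
Exhaustivity: Marcus is the only agent satisfying that background.
But fact (4) also has same thing, recipient, setting (the prototype / Jonas / on Wednesday), with agent = Naomi — so the exhaustive reading fails.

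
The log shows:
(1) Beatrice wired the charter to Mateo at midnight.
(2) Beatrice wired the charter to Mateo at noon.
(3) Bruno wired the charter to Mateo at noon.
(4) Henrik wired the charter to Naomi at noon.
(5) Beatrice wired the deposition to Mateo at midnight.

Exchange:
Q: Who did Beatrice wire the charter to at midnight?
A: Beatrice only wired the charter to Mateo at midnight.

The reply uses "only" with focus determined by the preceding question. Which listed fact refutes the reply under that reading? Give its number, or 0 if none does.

0

The question "Who did ... to ...?" targets the recipient, so in the reply the focus falls on "Mateo".
"Only" then excludes alternative recipients while the background — agent = Beatrice, thing = the charter, setting = at midnight — is held fixed.
No listed fact shares that background with another recipient. Nothing contradicts the reply.
(Fact (2) would refute a reading with focus on the setting — but that is not what the question asks.)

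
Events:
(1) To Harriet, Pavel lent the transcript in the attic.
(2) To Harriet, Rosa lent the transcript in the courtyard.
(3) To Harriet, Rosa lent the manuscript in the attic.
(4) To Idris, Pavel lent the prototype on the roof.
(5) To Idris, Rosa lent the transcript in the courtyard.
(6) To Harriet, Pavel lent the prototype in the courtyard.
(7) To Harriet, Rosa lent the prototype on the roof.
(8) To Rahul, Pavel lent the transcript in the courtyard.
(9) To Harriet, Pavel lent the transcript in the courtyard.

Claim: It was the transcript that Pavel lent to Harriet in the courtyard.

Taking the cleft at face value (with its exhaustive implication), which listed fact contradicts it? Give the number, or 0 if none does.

The cleft puts "the transcript" in focus and presupposes the open proposition with agent = Pavel, recipient = Harriet, setting = in the courtyard.
Exhaustivity: the transcript is the only thing satisfying that background.
Fact (6) shares the background but with thing = the prototype; exhaustivity is violated.

6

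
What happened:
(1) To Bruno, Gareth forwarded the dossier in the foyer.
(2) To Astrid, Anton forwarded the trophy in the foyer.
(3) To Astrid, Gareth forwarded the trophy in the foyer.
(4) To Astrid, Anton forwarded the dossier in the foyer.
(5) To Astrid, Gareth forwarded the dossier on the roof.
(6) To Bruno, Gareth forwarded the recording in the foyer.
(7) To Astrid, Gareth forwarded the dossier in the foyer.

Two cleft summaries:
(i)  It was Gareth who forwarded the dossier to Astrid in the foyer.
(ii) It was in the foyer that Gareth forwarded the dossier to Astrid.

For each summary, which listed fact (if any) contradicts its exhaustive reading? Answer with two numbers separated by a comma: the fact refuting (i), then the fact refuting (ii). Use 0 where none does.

4, 5

Summary (i) focuses "Gareth" (the agent); background thing = the dossier, recipient = Astrid, setting = in the foyer. Fact (4) matches that background with agent = Anton — refutes (i).
Summary (ii) focuses "in the foyer" (the setting); background agent = Gareth, thing = the dossier, recipient = Astrid. Fact (5) matches that background with setting = on the roof — refutes (ii).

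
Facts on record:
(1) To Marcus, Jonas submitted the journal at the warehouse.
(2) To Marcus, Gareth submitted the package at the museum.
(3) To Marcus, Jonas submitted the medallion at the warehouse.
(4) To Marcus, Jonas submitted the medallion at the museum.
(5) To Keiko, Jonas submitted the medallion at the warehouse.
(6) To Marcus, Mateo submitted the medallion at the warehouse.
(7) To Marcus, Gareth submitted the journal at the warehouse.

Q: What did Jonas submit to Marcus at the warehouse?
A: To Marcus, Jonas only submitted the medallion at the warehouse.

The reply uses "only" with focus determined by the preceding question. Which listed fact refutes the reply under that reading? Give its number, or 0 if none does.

Answering "What did ...?" puts focus on the thing — here, "the medallion".
So "only" ranges over things; the rest (Jonas as agent and Marcus as recipient and at the warehouse as setting) is presupposed.
Fact (1) keeps Jonas as agent and Marcus as recipient and at the warehouse as setting but has thing = the journal; that refutes the reply.
(Fact (5) would refute a reading with focus on the recipient — but that is not what the question asks.)

1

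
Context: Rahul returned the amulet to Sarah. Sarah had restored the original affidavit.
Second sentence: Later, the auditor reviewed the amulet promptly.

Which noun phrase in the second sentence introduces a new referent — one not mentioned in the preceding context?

"the amulet" in the second sentence is given — already mentioned in the context.
"the auditor" has no antecedent in the context; it is discourse-new.

the auditor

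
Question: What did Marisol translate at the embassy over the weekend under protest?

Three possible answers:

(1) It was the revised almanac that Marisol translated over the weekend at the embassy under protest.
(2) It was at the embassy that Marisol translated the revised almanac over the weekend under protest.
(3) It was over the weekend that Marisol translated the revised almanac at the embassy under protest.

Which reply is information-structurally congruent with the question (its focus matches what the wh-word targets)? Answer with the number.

1

The question word "what" targets the direct object.
Option (1) clefts "the revised almanac" — that matches what the question asks about.
Option (2) clefts "at the embassy" — the location, not what was asked.
Option (3) clefts "over the weekend" — the time, not what was asked.
So the congruent reply is (1).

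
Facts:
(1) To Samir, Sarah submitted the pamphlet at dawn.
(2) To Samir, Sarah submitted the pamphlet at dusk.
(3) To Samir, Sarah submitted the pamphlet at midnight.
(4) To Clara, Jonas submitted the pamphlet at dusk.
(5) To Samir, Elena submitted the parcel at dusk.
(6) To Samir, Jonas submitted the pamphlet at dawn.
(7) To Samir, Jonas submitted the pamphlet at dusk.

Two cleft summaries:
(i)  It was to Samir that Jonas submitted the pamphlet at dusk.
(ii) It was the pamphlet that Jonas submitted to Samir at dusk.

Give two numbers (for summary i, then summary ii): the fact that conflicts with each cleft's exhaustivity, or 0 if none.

Summary (i) focuses "Samir" (the recipient); background agent = Jonas, thing = the pamphlet, setting = at dusk. Fact (4) matches that background with recipient = Clara — refutes (i).
Summary (ii) focuses "the pamphlet" (the thing); background agent = Jonas, recipient = Samir, setting = at dusk. No fact matches that background with a different thing, so 0.

4, 0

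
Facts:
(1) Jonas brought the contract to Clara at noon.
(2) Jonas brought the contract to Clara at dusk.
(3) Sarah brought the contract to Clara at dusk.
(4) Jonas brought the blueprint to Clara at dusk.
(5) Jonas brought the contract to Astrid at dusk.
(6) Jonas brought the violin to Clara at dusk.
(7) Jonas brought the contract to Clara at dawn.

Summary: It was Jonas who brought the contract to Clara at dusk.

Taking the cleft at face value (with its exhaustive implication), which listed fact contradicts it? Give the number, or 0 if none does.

3

The cleft puts "Jonas" in focus and presupposes the open proposition with the contract as thing and Clara as recipient and at dusk as setting.
The exhaustive reading says no other agent fits that background.
But fact (3) also has the contract as thing and Clara as recipient and at dusk as setting, with agent = Sarah — so the exhaustive reading fails.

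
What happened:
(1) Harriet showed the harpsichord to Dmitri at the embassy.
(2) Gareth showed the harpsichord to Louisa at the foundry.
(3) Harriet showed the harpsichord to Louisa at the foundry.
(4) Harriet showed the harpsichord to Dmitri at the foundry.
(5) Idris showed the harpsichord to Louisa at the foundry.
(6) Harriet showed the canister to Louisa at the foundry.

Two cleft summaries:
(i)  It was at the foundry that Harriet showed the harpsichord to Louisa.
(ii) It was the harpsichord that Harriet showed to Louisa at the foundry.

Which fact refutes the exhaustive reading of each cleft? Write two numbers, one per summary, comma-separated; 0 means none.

Summary (i) focuses "at the foundry" (the setting); background same agent, thing, recipient (Harriet / the harpsichord / Louisa). No fact matches that background with a different setting, so 0.
Summary (ii) focuses "the harpsichord" (the thing); background same agent, recipient, setting (Harriet / Louisa / at the foundry). Fact (6) matches that background with thing = the canister — refutes (ii).

0, 6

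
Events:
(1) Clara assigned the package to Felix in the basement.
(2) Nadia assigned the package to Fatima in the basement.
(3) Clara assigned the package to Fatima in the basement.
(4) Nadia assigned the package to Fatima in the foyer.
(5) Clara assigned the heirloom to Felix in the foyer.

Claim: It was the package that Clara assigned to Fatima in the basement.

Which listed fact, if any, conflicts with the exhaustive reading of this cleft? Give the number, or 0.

The cleft puts "the package" in focus and presupposes the open proposition with Clara as agent and Fatima as recipient and in the basement as setting.
The exhaustive reading says no other thing fits that background.
No listed fact matches the background with a different thing. Exhaustivity holds.

0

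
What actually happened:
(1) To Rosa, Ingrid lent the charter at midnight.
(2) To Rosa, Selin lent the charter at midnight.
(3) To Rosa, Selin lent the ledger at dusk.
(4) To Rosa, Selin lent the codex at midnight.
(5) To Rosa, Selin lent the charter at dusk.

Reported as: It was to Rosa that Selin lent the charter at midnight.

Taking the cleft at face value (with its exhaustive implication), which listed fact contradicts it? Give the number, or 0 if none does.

0

Focus of the cleft: "Rosa" (the recipient). Presupposed background: agent = Selin, thing = the charter, setting = at midnight.
The exhaustive reading says no other recipient fits that background.
Every other fact differs from the presupposition on some backgrounded slot, so none challenges the exhaustivity.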